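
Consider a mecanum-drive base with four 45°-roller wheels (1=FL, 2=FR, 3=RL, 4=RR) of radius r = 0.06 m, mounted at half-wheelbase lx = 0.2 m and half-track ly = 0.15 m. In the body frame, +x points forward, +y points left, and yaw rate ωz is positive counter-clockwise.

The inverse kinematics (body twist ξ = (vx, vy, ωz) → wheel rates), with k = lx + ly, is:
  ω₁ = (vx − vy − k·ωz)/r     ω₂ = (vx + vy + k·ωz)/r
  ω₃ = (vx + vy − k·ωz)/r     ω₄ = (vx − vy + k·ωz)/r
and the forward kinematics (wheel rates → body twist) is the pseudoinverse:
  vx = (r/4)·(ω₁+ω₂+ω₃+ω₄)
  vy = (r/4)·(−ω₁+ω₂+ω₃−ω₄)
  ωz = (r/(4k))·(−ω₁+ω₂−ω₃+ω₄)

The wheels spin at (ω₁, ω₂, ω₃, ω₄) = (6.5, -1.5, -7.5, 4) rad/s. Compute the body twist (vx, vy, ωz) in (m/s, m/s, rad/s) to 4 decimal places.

k = lx + ly = 0.2 + 0.15 = 0.3500
ω₁+ω₂+ω₃+ω₄ = 1.5000  →  vx = (0.06/4)·1.5000 = 0.0225
−ω₁+ω₂+ω₃−ω₄ = -19.5000  →  vy = (0.06/4)·-19.5000 = -0.2925
−ω₁+ω₂−ω₃+ω₄ = 3.5000  →  ωz = (0.06/1.4000)·3.5000 = 0.1500

(0.0225, -0.2925, 0.1500)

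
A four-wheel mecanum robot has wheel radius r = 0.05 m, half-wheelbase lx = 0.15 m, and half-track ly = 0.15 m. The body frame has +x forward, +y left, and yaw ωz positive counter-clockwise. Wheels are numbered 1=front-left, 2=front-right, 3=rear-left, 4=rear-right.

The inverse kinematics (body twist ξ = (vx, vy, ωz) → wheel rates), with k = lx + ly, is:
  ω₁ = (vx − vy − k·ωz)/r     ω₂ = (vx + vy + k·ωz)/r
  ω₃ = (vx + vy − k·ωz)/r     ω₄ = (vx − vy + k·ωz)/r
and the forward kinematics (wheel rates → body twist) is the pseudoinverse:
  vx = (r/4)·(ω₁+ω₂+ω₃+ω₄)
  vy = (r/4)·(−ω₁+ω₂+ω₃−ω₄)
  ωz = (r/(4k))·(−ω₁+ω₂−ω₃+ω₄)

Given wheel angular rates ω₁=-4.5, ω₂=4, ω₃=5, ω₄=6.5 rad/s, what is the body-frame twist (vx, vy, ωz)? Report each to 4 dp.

k = lx + ly = 0.15 + 0.15 = 0.3000
ω₁+ω₂+ω₃+ω₄ = 11.0000  →  vx = (0.05/4)·11.0000 = 0.1375
−ω₁+ω₂+ω₃−ω₄ = 7.0000  →  vy = (0.05/4)·7.0000 = 0.0875
−ω₁+ω₂−ω₃+ω₄ = 10.0000  →  ωz = (0.05/1.2000)·10.0000 = 0.4167

(0.1375, 0.0875, 0.4167)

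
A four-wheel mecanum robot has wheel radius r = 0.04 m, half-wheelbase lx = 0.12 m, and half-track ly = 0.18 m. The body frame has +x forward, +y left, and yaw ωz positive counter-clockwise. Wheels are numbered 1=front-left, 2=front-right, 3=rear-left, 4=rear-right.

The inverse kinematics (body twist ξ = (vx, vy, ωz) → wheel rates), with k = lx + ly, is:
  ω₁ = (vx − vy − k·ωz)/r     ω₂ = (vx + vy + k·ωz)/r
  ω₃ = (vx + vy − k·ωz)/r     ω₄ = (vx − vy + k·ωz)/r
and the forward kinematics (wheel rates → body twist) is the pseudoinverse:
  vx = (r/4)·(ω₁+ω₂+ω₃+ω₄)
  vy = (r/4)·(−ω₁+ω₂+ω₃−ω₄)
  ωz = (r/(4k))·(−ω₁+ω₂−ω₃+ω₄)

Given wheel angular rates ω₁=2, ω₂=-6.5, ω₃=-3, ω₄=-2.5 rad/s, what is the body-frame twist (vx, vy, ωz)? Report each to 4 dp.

(-0.1000, -0.0900, -0.2667)

k = lx + ly = 0.12 + 0.18 = 0.3000
ω₁+ω₂+ω₃+ω₄ = -10.0000  →  vx = (0.04/4)·-10.0000 = -0.1000
−ω₁+ω₂+ω₃−ω₄ = -9.0000  →  vy = (0.04/4)·-9.0000 = -0.0900
−ω₁+ω₂−ω₃+ω₄ = -8.0000  →  ωz = (0.04/1.2000)·-8.0000 = -0.2667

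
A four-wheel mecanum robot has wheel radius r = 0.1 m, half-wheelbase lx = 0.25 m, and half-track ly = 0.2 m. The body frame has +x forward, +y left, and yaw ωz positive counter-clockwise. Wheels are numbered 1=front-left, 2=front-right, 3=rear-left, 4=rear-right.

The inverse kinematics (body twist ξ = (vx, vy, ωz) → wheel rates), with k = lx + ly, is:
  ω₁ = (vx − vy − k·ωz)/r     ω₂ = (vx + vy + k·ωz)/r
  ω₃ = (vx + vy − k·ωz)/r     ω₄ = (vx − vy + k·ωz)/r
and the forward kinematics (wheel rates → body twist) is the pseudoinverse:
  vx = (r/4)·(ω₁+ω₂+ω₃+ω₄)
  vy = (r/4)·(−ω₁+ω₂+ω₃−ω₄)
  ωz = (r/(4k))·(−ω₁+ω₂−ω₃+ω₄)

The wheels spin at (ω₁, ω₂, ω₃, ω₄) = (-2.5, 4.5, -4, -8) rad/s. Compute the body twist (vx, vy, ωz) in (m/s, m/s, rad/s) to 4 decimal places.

(-0.2500, 0.2750, 0.1667)

k = lx + ly = 0.25 + 0.2 = 0.4500
ω₁+ω₂+ω₃+ω₄ = -10.0000  →  vx = (0.1/4)·-10.0000 = -0.2500
−ω₁+ω₂+ω₃−ω₄ = 11.0000  →  vy = (0.1/4)·11.0000 = 0.2750
−ω₁+ω₂−ω₃+ω₄ = 3.0000  →  ωz = (0.1/1.8000)·3.0000 = 0.1667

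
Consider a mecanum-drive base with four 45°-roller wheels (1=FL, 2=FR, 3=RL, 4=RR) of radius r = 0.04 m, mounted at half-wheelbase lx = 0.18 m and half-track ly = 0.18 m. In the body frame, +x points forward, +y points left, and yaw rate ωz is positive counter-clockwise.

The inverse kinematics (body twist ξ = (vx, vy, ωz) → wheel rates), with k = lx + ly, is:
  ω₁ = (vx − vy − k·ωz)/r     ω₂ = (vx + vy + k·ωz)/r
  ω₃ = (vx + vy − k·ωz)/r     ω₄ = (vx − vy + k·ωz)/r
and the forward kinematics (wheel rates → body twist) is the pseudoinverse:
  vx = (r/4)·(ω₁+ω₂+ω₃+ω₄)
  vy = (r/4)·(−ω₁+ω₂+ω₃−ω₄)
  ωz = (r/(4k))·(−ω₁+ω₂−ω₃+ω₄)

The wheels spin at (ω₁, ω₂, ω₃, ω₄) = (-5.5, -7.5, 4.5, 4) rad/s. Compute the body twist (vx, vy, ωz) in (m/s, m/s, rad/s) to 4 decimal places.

(-0.0450, -0.0150, -0.0694)

k = lx + ly = 0.18 + 0.18 = 0.3600
ω₁+ω₂+ω₃+ω₄ = -4.5000  →  vx = (0.04/4)·-4.5000 = -0.0450
−ω₁+ω₂+ω₃−ω₄ = -1.5000  →  vy = (0.04/4)·-1.5000 = -0.0150
−ω₁+ω₂−ω₃+ω₄ = -2.5000  →  ωz = (0.04/1.4400)·-2.5000 = -0.0694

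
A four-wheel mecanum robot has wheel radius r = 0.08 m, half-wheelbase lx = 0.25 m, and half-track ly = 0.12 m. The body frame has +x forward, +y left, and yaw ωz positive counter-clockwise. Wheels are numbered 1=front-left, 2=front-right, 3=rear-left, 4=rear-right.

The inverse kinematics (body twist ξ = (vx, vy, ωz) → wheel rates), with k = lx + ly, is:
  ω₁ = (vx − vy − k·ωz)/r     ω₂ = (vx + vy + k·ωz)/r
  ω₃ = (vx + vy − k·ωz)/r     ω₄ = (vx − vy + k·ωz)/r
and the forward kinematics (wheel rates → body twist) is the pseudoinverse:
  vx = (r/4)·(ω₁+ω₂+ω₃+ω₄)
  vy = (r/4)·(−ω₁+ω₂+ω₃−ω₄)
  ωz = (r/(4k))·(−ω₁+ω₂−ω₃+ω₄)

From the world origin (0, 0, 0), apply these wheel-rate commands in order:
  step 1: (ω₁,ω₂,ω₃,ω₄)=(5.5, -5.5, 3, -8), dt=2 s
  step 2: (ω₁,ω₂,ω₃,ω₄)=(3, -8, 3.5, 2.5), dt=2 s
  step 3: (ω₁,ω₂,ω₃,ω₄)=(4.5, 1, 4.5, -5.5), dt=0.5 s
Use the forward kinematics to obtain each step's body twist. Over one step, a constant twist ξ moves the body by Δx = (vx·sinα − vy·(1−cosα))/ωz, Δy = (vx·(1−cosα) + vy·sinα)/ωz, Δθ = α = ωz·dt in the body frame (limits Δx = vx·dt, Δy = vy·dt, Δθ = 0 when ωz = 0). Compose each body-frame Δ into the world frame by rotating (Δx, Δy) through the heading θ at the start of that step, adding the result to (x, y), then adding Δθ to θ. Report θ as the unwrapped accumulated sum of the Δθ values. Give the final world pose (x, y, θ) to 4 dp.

(-0.2139, 0.4913, -4.0405)

step 1: ξ=(vx,vy,ωz)=(-0.1000, 0.0000, -1.1892), dt=2.0 → body Δ=(-0.0581, 0.1449, -2.3784) → world pose (-0.0581, 0.1449, -2.3784)
step 2: ξ=(vx,vy,ωz)=(0.0200, -0.2000, -0.6486), dt=2.0 → body Δ=(-0.1954, -0.3194, -1.2973) → world pose (-0.1377, 0.5107, -3.6757)
step 3: ξ=(vx,vy,ωz)=(0.0900, 0.1300, -0.7297), dt=0.5 → body Δ=(0.0557, 0.0554, -0.3649) → world pose (-0.2139, 0.4913, -4.0405)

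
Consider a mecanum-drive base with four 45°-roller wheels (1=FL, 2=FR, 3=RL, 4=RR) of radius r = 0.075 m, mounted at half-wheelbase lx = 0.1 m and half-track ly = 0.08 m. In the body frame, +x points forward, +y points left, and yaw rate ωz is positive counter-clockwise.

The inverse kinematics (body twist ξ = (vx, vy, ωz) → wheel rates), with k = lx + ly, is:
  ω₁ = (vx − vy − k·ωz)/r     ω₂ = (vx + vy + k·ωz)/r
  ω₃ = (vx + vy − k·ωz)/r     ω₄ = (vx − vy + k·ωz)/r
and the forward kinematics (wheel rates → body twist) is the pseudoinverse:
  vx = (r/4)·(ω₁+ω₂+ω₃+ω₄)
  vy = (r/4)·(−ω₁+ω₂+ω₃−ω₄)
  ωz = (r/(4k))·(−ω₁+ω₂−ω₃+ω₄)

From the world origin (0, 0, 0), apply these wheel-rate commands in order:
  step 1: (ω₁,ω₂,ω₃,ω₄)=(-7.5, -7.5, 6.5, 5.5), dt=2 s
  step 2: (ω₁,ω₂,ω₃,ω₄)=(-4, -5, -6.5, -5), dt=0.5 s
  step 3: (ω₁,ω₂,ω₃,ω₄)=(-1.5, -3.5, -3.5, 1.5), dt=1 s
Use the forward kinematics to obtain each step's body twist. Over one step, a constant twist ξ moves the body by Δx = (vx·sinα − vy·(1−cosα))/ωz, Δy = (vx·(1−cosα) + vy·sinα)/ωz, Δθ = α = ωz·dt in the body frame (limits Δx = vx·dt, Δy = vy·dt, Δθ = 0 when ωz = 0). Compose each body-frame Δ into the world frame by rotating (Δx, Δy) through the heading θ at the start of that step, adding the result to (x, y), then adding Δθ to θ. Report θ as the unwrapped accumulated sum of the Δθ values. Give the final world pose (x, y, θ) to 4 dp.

(-0.4349, -0.0641, 0.1302)

step 1: ξ=(vx,vy,ωz)=(-0.0563, 0.0188, -0.1042), dt=2.0 → body Δ=(-0.1078, 0.0489, -0.2083) → world pose (-0.1078, 0.0489, -0.2083)
step 2: ξ=(vx,vy,ωz)=(-0.3844, -0.0469, 0.0521), dt=0.5 → body Δ=(-0.1919, -0.0259, 0.0260) → world pose (-0.3009, 0.0632, -0.1823)
step 3: ξ=(vx,vy,ωz)=(-0.1313, -0.1313, 0.3125), dt=1.0 → body Δ=(-0.1088, -0.1495, 0.3125) → world pose (-0.4349, -0.0641, 0.1302)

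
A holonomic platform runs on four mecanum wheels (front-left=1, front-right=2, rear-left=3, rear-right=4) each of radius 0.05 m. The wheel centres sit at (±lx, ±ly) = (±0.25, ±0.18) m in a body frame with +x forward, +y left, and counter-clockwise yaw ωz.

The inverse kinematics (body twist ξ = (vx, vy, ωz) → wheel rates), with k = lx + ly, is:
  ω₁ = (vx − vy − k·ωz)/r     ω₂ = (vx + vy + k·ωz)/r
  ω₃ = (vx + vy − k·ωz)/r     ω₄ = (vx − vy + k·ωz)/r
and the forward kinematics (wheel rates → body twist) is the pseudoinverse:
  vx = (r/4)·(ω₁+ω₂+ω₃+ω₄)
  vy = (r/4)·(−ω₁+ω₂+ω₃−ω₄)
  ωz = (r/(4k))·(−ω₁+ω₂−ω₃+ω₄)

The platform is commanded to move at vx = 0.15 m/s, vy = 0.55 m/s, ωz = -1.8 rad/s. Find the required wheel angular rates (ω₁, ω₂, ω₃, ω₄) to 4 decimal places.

k = lx + ly = 0.25 + 0.18 = 0.4300;  k·ωz = 0.4300·-1.8 = -0.7740
ω₁ (FL) = (vx − vy − k·ωz)/r = 0.3740/0.05 = 7.4800
ω₂ (FR) = (vx + vy + k·ωz)/r = -0.0740/0.05 = -1.4800
ω₃ (RL) = (vx + vy − k·ωz)/r = 1.4740/0.05 = 29.4800
ω₄ (RR) = (vx − vy + k·ωz)/r = -1.1740/0.05 = -23.4800

(7.4800, -1.4800, 29.4800, -23.4800)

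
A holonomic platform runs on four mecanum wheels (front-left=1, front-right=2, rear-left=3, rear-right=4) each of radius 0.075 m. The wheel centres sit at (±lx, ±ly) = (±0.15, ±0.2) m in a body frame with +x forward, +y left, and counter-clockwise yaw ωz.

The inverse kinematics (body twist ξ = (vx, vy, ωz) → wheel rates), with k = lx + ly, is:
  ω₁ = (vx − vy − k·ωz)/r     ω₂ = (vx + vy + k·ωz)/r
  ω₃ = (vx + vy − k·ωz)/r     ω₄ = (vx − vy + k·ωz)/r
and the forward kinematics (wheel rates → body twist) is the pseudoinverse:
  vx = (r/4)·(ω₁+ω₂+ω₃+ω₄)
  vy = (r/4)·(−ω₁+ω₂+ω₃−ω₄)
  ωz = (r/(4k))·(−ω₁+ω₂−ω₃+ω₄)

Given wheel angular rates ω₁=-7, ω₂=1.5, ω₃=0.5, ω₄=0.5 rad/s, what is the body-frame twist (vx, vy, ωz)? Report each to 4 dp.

(-0.0844, 0.1594, 0.4554)

k = lx + ly = 0.15 + 0.2 = 0.3500
ω₁+ω₂+ω₃+ω₄ = -4.5000  →  vx = (0.075/4)·-4.5000 = -0.0844
−ω₁+ω₂+ω₃−ω₄ = 8.5000  →  vy = (0.075/4)·8.5000 = 0.1594
−ω₁+ω₂−ω₃+ω₄ = 8.5000  →  ωz = (0.075/1.4000)·8.5000 = 0.4554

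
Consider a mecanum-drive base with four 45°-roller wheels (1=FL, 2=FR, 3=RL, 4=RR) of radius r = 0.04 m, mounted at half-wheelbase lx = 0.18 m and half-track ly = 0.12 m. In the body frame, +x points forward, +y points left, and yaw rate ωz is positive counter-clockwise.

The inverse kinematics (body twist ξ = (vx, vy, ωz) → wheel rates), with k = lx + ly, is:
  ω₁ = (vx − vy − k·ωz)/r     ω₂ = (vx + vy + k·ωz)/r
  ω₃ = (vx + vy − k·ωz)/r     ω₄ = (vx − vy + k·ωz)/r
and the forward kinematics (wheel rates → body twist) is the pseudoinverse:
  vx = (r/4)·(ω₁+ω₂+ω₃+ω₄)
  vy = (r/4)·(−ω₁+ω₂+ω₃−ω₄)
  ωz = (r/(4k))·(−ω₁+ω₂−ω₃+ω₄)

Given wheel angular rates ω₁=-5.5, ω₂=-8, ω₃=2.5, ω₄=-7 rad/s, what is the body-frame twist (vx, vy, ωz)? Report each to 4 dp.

(-0.1800, 0.0700, -0.4000)

k = lx + ly = 0.18 + 0.12 = 0.3000
ω₁+ω₂+ω₃+ω₄ = -18.0000  →  vx = (0.04/4)·-18.0000 = -0.1800
−ω₁+ω₂+ω₃−ω₄ = 7.0000  →  vy = (0.04/4)·7.0000 = 0.0700
−ω₁+ω₂−ω₃+ω₄ = -12.0000  →  ωz = (0.04/1.2000)·-12.0000 = -0.4000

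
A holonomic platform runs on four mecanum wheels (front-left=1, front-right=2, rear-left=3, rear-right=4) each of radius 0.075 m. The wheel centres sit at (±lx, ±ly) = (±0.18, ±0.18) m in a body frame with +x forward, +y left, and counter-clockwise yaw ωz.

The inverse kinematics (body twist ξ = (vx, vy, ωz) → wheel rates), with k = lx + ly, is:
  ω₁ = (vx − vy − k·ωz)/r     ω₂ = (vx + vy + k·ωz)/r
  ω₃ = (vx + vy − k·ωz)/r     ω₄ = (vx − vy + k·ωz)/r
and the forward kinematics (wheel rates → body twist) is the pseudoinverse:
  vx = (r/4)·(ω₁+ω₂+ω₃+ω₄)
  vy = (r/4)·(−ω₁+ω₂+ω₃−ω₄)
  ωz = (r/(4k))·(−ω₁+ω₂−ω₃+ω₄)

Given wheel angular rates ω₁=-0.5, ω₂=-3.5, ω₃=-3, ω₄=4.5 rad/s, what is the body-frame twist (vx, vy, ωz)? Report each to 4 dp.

k = lx + ly = 0.18 + 0.18 = 0.3600
ω₁+ω₂+ω₃+ω₄ = -2.5000  →  vx = (0.075/4)·-2.5000 = -0.0469
−ω₁+ω₂+ω₃−ω₄ = -10.5000  →  vy = (0.075/4)·-10.5000 = -0.1969
−ω₁+ω₂−ω₃+ω₄ = 4.5000  →  ωz = (0.075/1.4400)·4.5000 = 0.2344

(-0.0469, -0.1969, 0.2344)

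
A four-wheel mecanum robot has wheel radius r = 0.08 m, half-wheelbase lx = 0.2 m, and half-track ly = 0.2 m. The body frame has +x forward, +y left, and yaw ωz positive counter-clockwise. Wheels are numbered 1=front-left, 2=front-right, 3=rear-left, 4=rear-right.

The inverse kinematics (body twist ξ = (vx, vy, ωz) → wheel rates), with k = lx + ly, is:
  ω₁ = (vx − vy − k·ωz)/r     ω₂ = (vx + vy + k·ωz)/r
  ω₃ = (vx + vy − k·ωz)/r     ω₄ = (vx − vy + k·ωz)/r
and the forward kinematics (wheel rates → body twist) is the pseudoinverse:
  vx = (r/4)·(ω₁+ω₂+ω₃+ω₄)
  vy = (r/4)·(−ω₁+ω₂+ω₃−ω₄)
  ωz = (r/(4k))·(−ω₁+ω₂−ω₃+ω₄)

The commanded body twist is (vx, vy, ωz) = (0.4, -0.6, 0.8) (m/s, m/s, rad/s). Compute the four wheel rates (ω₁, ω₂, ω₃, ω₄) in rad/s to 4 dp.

(8.5000, 1.5000, -6.5000, 16.5000)

k = lx + ly = 0.2 + 0.2 = 0.4000;  k·ωz = 0.4000·0.8 = 0.3200
ω₁ (FL) = (vx − vy − k·ωz)/r = 0.6800/0.08 = 8.5000
ω₂ (FR) = (vx + vy + k·ωz)/r = 0.1200/0.08 = 1.5000
ω₃ (RL) = (vx + vy − k·ωz)/r = -0.5200/0.08 = -6.5000
ω₄ (RR) = (vx − vy + k·ωz)/r = 1.3200/0.08 = 16.5000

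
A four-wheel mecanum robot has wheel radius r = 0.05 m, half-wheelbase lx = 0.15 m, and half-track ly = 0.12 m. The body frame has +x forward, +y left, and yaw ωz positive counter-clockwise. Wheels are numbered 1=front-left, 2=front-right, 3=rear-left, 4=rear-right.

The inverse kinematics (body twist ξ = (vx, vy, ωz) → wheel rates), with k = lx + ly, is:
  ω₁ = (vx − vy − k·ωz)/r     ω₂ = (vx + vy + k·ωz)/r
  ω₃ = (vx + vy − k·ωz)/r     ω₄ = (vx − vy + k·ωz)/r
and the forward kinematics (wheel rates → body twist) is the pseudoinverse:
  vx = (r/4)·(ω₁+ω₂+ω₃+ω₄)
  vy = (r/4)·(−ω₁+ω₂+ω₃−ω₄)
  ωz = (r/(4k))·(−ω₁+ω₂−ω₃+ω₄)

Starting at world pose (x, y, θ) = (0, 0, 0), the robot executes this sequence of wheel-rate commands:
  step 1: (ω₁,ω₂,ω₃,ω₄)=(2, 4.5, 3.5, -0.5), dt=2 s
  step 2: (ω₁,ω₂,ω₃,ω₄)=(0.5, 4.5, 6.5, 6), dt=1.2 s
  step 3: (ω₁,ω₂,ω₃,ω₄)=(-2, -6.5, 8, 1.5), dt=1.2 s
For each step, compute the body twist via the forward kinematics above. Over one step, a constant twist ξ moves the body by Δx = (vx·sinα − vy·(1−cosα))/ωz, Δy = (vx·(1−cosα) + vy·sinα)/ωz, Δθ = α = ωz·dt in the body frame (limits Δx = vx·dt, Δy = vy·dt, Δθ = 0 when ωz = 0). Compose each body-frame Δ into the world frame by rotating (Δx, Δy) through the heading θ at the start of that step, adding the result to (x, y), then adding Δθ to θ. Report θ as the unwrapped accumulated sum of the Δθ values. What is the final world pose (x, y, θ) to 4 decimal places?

(0.5343, 0.2269, -0.5556)

step 1: ξ=(vx,vy,ωz)=(0.1188, 0.0813, -0.0694), dt=2.0 → body Δ=(0.2480, 0.1455, -0.1389) → world pose (0.2480, 0.1455, -0.1389)
step 2: ξ=(vx,vy,ωz)=(0.2188, 0.0562, 0.1620), dt=1.2 → body Δ=(0.2543, 0.0925, 0.1944) → world pose (0.5127, 0.2019, 0.0556)
step 3: ξ=(vx,vy,ωz)=(0.0125, 0.0250, -0.5093), dt=1.2 → body Δ=(0.0230, 0.0237, -0.6111) → world pose (0.5343, 0.2269, -0.5556)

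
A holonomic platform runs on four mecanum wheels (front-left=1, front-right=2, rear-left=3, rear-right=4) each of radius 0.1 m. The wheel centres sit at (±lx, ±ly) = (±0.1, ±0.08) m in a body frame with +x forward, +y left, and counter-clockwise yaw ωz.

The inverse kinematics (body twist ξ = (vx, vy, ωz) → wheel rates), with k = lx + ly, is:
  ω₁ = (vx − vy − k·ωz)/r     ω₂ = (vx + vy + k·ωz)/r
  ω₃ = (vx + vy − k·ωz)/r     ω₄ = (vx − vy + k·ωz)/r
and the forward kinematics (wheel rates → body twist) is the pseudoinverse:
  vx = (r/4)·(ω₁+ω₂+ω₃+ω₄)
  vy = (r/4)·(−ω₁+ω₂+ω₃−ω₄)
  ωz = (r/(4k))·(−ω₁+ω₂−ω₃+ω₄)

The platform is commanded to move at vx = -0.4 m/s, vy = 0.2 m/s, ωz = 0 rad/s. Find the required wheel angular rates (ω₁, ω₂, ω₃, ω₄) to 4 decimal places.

(-6.0000, -2.0000, -2.0000, -6.0000)

k = lx + ly = 0.1 + 0.08 = 0.1800;  k·ωz = 0.1800·0 = 0.0000
ω₁ (FL) = (vx − vy − k·ωz)/r = -0.6000/0.1 = -6.0000
ω₂ (FR) = (vx + vy + k·ωz)/r = -0.2000/0.1 = -2.0000
ω₃ (RL) = (vx + vy − k·ωz)/r = -0.2000/0.1 = -2.0000
ω₄ (RR) = (vx − vy + k·ωz)/r = -0.6000/0.1 = -6.0000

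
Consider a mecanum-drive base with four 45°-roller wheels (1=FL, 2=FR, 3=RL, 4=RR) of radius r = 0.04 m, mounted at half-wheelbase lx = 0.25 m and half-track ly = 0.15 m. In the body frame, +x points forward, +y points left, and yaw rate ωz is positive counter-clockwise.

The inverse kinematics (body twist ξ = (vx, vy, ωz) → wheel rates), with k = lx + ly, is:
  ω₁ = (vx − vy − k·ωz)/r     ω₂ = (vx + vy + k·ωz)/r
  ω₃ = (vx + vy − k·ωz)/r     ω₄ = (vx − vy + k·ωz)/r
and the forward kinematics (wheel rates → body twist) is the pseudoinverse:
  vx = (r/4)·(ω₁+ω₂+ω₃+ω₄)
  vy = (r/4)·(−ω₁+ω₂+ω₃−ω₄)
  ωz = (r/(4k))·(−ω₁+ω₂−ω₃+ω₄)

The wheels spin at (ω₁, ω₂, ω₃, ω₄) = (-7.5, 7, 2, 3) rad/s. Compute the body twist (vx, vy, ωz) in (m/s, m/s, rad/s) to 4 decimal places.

(0.0450, 0.1350, 0.3875)

k = lx + ly = 0.25 + 0.15 = 0.4000
ω₁+ω₂+ω₃+ω₄ = 4.5000  →  vx = (0.04/4)·4.5000 = 0.0450
−ω₁+ω₂+ω₃−ω₄ = 13.5000  →  vy = (0.04/4)·13.5000 = 0.1350
−ω₁+ω₂−ω₃+ω₄ = 15.5000  →  ωz = (0.04/1.6000)·15.5000 = 0.3875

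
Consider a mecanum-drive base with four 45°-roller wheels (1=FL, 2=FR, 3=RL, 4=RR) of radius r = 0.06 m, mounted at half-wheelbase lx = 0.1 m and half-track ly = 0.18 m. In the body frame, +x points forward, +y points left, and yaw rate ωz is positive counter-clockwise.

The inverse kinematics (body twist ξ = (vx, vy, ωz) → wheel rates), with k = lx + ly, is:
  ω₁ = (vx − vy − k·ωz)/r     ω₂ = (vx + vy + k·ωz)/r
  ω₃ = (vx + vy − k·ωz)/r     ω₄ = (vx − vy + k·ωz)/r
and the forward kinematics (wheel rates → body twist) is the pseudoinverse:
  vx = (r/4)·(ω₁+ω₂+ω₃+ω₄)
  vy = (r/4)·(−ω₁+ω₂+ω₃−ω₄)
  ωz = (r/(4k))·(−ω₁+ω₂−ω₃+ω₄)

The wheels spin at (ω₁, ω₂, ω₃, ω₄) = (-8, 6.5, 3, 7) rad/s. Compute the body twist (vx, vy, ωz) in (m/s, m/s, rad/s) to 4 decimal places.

(0.1275, 0.1575, 0.9911)

k = lx + ly = 0.1 + 0.18 = 0.2800
ω₁+ω₂+ω₃+ω₄ = 8.5000  →  vx = (0.06/4)·8.5000 = 0.1275
−ω₁+ω₂+ω₃−ω₄ = 10.5000  →  vy = (0.06/4)·10.5000 = 0.1575
−ω₁+ω₂−ω₃+ω₄ = 18.5000  →  ωz = (0.06/1.1200)·18.5000 = 0.9911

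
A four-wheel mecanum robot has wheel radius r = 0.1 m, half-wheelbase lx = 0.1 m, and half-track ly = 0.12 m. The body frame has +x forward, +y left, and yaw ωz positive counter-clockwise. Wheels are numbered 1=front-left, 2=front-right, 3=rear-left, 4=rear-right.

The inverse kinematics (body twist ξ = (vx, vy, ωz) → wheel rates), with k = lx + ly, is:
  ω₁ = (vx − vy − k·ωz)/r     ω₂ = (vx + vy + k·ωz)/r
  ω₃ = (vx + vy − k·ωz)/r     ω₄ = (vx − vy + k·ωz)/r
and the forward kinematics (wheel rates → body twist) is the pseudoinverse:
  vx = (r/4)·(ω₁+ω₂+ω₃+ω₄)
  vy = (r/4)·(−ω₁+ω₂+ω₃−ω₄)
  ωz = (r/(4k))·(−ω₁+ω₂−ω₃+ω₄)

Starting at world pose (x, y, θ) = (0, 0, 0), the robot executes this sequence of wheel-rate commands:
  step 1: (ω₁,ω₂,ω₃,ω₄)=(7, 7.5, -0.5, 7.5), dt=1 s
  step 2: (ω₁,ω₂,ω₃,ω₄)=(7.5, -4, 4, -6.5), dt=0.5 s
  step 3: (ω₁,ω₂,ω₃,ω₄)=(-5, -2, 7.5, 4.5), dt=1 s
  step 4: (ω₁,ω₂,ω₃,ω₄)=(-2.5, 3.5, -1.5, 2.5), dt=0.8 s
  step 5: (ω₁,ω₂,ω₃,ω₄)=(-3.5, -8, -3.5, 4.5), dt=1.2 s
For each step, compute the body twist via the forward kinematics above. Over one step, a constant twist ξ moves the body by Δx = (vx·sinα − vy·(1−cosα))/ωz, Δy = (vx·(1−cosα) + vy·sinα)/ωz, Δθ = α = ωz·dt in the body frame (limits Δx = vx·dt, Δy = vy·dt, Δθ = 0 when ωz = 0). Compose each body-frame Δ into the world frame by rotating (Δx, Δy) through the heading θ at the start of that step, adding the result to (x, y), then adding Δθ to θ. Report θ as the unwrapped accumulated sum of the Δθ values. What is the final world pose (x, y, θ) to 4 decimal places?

step 1: ξ=(vx,vy,ωz)=(0.5375, -0.1875, 0.9659), dt=1.0 → body Δ=(0.5415, 0.0803, 0.9659) → world pose (0.5415, 0.0803, 0.9659)
step 2: ξ=(vx,vy,ωz)=(0.0250, -0.0250, -2.5000), dt=0.5 → body Δ=(0.0026, -0.0163, -1.2500) → world pose (0.5564, 0.0732, -0.2841)
step 3: ξ=(vx,vy,ωz)=(0.1250, 0.1500, 0.0000), dt=1.0 → body Δ=(0.1250, 0.1500, 0.0000) → world pose (0.7184, 0.1822, -0.2841)
step 4: ξ=(vx,vy,ωz)=(0.0500, 0.0500, 1.1364), dt=0.8 → body Δ=(0.0177, 0.0517, 0.9091) → world pose (0.7500, 0.2268, 0.6250)
step 5: ξ=(vx,vy,ωz)=(-0.2625, -0.3125, 0.3977), dt=1.2 → body Δ=(-0.2154, -0.4347, 0.4773) → world pose (0.8296, -0.2517, 1.1023)

(0.8296, -0.2517, 1.1023)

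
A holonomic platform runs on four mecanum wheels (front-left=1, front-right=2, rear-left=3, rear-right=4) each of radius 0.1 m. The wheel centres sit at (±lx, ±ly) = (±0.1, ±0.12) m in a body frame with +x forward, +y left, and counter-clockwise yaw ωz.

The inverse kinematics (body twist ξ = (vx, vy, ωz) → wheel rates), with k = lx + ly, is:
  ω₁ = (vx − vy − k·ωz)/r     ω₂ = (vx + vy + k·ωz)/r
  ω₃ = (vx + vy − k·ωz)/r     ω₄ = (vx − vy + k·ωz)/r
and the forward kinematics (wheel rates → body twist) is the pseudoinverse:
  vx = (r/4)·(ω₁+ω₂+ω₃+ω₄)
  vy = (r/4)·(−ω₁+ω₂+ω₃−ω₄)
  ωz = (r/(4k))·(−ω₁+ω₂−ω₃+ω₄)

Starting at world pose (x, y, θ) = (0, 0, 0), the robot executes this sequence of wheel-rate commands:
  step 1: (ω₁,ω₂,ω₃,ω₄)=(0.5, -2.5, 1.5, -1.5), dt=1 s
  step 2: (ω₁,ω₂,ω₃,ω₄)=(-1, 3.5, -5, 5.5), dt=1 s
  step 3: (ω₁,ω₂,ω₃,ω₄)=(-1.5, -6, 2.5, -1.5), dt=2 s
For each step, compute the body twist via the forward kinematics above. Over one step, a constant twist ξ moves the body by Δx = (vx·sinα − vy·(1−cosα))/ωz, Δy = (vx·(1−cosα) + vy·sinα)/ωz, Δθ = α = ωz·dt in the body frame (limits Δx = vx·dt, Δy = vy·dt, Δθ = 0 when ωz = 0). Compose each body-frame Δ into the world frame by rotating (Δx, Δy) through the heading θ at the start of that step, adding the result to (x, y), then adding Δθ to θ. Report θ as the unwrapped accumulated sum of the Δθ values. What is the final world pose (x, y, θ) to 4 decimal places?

step 1: ξ=(vx,vy,ωz)=(-0.0500, 0.0000, -0.6818), dt=1.0 → body Δ=(-0.0462, 0.0164, -0.6818) → world pose (-0.0462, 0.0164, -0.6818)
step 2: ξ=(vx,vy,ωz)=(0.0750, -0.1500, 1.7045), dt=1.0 → body Δ=(0.1433, -0.0373, 1.7045) → world pose (0.0415, -0.1029, 1.0227)
step 3: ξ=(vx,vy,ωz)=(-0.1625, -0.0125, -0.9659), dt=2.0 → body Δ=(-0.1749, 0.2156, -1.9318) → world pose (-0.2336, -0.1399, -0.9091)

(-0.2336, -0.1399, -0.9091)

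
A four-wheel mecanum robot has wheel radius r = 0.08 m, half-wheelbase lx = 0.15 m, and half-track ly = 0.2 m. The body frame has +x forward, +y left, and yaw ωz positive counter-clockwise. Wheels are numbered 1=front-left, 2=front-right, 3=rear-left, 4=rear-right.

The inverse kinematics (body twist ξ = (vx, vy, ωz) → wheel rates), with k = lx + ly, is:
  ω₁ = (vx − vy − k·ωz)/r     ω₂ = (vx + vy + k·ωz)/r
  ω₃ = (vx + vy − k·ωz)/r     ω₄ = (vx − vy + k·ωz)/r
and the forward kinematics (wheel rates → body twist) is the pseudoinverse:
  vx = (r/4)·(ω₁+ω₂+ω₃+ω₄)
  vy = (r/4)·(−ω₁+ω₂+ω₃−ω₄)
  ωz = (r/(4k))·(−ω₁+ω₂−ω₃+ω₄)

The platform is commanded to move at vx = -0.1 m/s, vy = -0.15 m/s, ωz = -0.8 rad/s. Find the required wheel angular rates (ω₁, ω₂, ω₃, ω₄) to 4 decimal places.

k = lx + ly = 0.15 + 0.2 = 0.3500;  k·ωz = 0.3500·-0.8 = -0.2800
ω₁ (FL) = (vx − vy − k·ωz)/r = 0.3300/0.08 = 4.1250
ω₂ (FR) = (vx + vy + k·ωz)/r = -0.5300/0.08 = -6.6250
ω₃ (RL) = (vx + vy − k·ωz)/r = 0.0300/0.08 = 0.3750
ω₄ (RR) = (vx − vy + k·ωz)/r = -0.2300/0.08 = -2.8750

(4.1250, -6.6250, 0.3750, -2.8750)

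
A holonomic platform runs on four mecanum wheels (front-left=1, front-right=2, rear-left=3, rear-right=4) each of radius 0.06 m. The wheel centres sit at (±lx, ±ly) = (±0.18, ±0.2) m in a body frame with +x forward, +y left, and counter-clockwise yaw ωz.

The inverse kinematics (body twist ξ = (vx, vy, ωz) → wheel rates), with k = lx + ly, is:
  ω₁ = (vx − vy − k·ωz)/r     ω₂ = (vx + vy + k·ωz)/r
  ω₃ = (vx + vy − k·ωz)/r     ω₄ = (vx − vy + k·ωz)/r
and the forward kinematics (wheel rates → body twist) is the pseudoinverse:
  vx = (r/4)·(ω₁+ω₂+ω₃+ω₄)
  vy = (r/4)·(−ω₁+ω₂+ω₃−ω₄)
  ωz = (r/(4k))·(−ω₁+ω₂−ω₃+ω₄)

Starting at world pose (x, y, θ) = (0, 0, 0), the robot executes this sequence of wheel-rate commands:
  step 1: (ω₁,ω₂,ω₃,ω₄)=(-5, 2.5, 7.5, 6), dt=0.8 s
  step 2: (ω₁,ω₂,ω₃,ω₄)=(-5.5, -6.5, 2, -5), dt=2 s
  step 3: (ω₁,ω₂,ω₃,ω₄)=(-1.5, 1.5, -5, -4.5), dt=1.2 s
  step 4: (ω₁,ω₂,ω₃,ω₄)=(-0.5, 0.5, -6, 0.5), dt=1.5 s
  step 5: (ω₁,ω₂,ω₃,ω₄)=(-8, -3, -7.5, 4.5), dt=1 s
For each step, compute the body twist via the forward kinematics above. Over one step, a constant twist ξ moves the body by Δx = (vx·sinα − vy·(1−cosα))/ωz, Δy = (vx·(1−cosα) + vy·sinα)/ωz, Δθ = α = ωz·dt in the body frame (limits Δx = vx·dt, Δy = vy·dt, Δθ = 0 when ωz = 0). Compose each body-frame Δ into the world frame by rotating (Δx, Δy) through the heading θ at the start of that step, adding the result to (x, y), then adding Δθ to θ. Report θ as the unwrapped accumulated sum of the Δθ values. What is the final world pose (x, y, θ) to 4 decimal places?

(-0.6999, 0.1478, 0.8388)

step 1: ξ=(vx,vy,ωz)=(0.1650, 0.1350, 0.2368), dt=0.8 → body Δ=(0.1210, 0.1198, 0.1895) → world pose (0.1210, 0.1198, 0.1895)
step 2: ξ=(vx,vy,ωz)=(-0.2250, 0.0900, -0.3158), dt=2.0 → body Δ=(-0.3657, 0.3057, -0.6316) → world pose (-0.2957, 0.3512, -0.4421)
step 3: ξ=(vx,vy,ωz)=(-0.1425, 0.0375, 0.1382), dt=1.2 → body Δ=(-0.1739, 0.0307, 0.1658) → world pose (-0.4398, 0.4533, -0.2763)
step 4: ξ=(vx,vy,ωz)=(-0.0825, -0.0825, 0.2961), dt=1.5 → body Δ=(-0.0927, -0.1468, 0.4441) → world pose (-0.5690, 0.3374, 0.1678)
step 5: ξ=(vx,vy,ωz)=(-0.2100, -0.1050, 0.6711), dt=1.0 → body Δ=(-0.1607, -0.1652, 0.6711) → world pose (-0.6999, 0.1478, 0.8388)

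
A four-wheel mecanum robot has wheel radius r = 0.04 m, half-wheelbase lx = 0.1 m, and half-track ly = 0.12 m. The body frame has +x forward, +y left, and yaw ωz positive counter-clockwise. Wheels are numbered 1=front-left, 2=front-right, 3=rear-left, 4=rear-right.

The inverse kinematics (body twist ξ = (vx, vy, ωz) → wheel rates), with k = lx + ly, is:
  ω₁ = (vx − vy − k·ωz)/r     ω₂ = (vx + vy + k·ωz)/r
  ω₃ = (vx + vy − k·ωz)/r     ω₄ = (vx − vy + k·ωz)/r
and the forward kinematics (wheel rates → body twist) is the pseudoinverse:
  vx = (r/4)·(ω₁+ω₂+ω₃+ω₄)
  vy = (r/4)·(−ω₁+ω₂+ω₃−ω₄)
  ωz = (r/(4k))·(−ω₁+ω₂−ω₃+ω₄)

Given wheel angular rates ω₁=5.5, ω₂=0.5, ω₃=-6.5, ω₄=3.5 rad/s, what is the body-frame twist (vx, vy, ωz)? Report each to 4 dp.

(0.0300, -0.1500, 0.2273)

k = lx + ly = 0.1 + 0.12 = 0.2200
ω₁+ω₂+ω₃+ω₄ = 3.0000  →  vx = (0.04/4)·3.0000 = 0.0300
−ω₁+ω₂+ω₃−ω₄ = -15.0000  →  vy = (0.04/4)·-15.0000 = -0.1500
−ω₁+ω₂−ω₃+ω₄ = 5.0000  →  ωz = (0.04/0.8800)·5.0000 = 0.2273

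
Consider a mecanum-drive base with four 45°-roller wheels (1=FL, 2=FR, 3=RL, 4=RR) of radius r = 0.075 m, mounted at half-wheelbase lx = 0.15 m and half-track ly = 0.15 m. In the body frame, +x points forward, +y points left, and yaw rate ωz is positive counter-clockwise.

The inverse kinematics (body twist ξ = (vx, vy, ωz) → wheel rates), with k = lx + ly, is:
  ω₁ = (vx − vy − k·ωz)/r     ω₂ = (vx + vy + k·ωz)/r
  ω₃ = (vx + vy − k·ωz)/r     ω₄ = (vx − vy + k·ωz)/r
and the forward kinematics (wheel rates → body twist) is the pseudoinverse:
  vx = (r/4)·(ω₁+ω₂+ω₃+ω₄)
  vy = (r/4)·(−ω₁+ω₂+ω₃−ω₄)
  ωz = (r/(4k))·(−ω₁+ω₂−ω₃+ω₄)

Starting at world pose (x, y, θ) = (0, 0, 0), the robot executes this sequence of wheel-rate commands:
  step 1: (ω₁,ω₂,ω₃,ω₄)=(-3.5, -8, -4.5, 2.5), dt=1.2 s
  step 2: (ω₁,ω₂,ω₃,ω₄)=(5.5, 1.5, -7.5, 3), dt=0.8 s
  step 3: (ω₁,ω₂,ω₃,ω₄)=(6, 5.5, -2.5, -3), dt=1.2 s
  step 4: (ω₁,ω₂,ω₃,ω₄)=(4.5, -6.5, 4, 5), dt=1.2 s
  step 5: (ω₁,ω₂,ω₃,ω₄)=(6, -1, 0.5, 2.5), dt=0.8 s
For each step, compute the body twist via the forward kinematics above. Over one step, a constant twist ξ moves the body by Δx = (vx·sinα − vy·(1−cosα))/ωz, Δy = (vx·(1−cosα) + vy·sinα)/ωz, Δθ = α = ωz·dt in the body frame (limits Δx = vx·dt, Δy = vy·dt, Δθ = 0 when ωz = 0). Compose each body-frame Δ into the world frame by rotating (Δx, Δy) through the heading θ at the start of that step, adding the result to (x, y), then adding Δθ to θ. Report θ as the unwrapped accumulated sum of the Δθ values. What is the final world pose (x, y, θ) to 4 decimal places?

(0.1729, -0.8408, -0.5625)

step 1: ξ=(vx,vy,ωz)=(-0.2531, -0.2156, 0.1562), dt=1.2 → body Δ=(-0.2778, -0.2856, 0.1875) → world pose (-0.2778, -0.2856, 0.1875)
step 2: ξ=(vx,vy,ωz)=(0.0469, -0.2719, 0.4062), dt=0.8 → body Δ=(0.0719, -0.2077, 0.3250) → world pose (-0.1685, -0.4762, 0.5125)
step 3: ξ=(vx,vy,ωz)=(0.1125, 0.0000, -0.0625), dt=1.2 → body Δ=(0.1349, -0.0051, -0.0750) → world pose (-0.0484, -0.4145, 0.4375)
step 4: ξ=(vx,vy,ωz)=(0.1312, -0.2250, -0.6250), dt=1.2 → body Δ=(0.0466, -0.3017, -0.7500) → world pose (0.1216, -0.6681, -0.3125)
step 5: ξ=(vx,vy,ωz)=(0.1500, -0.1687, -0.3125), dt=0.8 → body Δ=(0.1020, -0.1485, -0.2500) → world pose (0.1729, -0.8408, -0.5625)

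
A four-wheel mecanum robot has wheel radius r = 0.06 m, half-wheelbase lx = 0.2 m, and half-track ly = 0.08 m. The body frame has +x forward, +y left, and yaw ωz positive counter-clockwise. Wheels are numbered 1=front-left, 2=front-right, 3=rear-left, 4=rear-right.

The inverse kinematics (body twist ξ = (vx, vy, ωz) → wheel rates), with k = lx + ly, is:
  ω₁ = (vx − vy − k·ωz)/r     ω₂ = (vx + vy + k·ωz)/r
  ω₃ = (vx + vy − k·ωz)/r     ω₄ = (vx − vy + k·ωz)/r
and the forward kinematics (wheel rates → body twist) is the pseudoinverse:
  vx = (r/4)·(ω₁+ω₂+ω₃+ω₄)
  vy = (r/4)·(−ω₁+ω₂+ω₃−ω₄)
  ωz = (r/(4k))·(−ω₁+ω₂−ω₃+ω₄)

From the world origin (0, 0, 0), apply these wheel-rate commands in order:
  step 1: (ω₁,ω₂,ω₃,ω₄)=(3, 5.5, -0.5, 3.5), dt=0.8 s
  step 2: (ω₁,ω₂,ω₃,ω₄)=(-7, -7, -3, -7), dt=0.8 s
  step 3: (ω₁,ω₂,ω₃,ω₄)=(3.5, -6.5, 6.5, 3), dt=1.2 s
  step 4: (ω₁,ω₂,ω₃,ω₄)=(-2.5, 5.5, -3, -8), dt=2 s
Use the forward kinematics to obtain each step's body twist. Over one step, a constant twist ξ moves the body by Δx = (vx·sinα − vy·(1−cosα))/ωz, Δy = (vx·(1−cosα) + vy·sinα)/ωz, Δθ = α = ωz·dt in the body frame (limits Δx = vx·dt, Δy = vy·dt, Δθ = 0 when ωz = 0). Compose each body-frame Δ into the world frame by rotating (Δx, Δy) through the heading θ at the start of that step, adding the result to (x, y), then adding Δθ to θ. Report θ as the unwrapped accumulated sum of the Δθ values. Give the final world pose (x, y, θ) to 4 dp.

(-0.0598, 0.3049, -0.4393)

step 1: ξ=(vx,vy,ωz)=(0.1725, -0.0225, 0.3482), dt=0.8 → body Δ=(0.1387, 0.0013, 0.2786) → world pose (0.1387, 0.0013, 0.2786)
step 2: ξ=(vx,vy,ωz)=(-0.3600, 0.0600, -0.2143), dt=0.8 → body Δ=(-0.2825, 0.0724, -0.1714) → world pose (-0.1528, -0.0067, 0.1071)
step 3: ξ=(vx,vy,ωz)=(0.0975, -0.0975, -0.7232), dt=1.2 → body Δ=(0.0552, -0.1505, -0.8679) → world pose (-0.0818, -0.1505, -0.7607)
step 4: ξ=(vx,vy,ωz)=(-0.1200, 0.1950, 0.1607), dt=2.0 → body Δ=(-0.2980, 0.3451, 0.3214) → world pose (-0.0598, 0.3049, -0.4393)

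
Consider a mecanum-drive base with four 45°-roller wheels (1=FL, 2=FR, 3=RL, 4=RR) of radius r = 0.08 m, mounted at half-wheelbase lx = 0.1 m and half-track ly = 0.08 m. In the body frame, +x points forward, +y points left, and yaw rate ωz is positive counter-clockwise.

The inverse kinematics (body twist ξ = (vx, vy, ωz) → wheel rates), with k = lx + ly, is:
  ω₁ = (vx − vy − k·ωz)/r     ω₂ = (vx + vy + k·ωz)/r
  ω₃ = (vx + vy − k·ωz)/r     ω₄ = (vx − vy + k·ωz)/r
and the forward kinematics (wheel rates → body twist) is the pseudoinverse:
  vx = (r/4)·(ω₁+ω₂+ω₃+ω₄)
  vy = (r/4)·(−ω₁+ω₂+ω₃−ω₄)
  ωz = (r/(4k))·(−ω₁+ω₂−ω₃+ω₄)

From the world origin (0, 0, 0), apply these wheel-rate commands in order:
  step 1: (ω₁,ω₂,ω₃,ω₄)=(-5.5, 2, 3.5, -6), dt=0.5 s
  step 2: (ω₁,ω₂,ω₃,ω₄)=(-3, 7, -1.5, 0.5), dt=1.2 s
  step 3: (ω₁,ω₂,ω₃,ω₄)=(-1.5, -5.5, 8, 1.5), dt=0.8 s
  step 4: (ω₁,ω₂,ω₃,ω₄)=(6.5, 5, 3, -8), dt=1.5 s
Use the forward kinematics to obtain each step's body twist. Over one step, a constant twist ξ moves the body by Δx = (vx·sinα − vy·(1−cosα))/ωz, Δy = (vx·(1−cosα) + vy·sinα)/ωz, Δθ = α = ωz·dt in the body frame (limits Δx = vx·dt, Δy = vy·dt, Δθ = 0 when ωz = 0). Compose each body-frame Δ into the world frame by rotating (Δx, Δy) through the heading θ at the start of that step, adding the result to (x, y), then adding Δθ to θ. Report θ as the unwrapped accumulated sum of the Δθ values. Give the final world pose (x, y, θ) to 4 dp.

(0.1304, 0.5333, -1.5278)

step 1: ξ=(vx,vy,ωz)=(-0.1200, 0.3400, -0.2222), dt=0.5 → body Δ=(-0.0504, 0.1730, -0.1111) → world pose (-0.0504, 0.1730, -0.1111)
step 2: ξ=(vx,vy,ωz)=(0.0600, 0.1600, 1.3333), dt=1.2 → body Δ=(-0.0785, 0.1663, 1.6000) → world pose (-0.1100, 0.3469, 1.4889)
step 3: ξ=(vx,vy,ωz)=(0.0500, 0.0500, -1.1667), dt=0.8 → body Δ=(0.0518, 0.0171, -0.9333) → world pose (-0.1228, 0.3999, 0.5556)
step 4: ξ=(vx,vy,ωz)=(0.1300, 0.1900, -1.3889), dt=1.5 → body Δ=(0.2855, -0.0203, -2.0833) → world pose (0.1304, 0.5333, -1.5278)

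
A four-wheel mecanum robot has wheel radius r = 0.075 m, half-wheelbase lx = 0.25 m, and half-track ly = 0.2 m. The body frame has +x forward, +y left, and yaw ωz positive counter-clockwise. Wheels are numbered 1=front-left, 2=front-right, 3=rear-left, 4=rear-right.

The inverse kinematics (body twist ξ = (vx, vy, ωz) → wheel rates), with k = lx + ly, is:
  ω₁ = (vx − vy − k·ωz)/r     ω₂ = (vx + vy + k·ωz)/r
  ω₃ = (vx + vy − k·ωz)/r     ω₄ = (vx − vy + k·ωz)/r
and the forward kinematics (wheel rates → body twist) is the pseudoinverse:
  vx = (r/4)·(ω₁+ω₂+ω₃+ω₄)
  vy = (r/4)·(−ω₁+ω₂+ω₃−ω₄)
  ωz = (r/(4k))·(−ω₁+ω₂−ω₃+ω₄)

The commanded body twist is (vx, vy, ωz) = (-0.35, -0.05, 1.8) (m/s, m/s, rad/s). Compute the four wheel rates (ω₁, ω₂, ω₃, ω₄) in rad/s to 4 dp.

(-14.8000, 5.4667, -16.1333, 6.8000)

k = lx + ly = 0.25 + 0.2 = 0.4500;  k·ωz = 0.4500·1.8 = 0.8100
ω₁ (FL) = (vx − vy − k·ωz)/r = -1.1100/0.075 = -14.8000
ω₂ (FR) = (vx + vy + k·ωz)/r = 0.4100/0.075 = 5.4667
ω₃ (RL) = (vx + vy − k·ωz)/r = -1.2100/0.075 = -16.1333
ω₄ (RR) = (vx − vy + k·ωz)/r = 0.5100/0.075 = 6.8000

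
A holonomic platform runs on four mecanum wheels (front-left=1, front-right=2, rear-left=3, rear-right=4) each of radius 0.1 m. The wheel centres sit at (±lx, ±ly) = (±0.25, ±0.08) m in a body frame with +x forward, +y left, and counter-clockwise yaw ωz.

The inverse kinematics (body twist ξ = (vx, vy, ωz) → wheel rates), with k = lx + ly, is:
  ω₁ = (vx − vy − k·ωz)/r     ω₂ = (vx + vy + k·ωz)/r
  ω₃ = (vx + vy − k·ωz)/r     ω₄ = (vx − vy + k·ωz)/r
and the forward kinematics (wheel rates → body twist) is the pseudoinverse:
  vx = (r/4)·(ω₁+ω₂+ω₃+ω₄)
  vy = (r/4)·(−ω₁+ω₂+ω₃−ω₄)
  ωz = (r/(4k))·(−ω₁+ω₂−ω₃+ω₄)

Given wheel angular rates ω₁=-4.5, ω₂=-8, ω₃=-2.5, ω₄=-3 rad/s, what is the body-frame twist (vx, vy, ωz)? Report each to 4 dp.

k = lx + ly = 0.25 + 0.08 = 0.3300
ω₁+ω₂+ω₃+ω₄ = -18.0000  →  vx = (0.1/4)·-18.0000 = -0.4500
−ω₁+ω₂+ω₃−ω₄ = -3.0000  →  vy = (0.1/4)·-3.0000 = -0.0750
−ω₁+ω₂−ω₃+ω₄ = -4.0000  →  ωz = (0.1/1.3200)·-4.0000 = -0.3030

(-0.4500, -0.0750, -0.3030)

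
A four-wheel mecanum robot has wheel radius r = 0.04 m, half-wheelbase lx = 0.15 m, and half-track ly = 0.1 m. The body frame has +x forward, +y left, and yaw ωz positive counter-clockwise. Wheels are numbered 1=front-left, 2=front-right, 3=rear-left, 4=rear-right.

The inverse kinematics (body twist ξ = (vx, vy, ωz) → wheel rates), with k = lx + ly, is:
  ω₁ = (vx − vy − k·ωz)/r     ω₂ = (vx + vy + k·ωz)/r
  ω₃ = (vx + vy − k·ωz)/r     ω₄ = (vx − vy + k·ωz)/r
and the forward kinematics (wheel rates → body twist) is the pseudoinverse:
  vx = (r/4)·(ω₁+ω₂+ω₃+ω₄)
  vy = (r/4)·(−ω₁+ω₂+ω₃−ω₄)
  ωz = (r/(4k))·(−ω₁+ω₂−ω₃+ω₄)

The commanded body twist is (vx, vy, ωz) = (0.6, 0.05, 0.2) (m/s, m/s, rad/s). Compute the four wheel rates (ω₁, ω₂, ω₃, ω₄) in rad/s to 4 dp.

(12.5000, 17.5000, 15.0000, 15.0000)

k = lx + ly = 0.15 + 0.1 = 0.2500;  k·ωz = 0.2500·0.2 = 0.0500
ω₁ (FL) = (vx − vy − k·ωz)/r = 0.5000/0.04 = 12.5000
ω₂ (FR) = (vx + vy + k·ωz)/r = 0.7000/0.04 = 17.5000
ω₃ (RL) = (vx + vy − k·ωz)/r = 0.6000/0.04 = 15.0000
ω₄ (RR) = (vx − vy + k·ωz)/r = 0.6000/0.04 = 15.0000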